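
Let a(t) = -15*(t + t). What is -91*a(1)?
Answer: 2730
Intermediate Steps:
a(t) = -30*t
-91*a(1) = -(-2730) = -91*(-30) = 2730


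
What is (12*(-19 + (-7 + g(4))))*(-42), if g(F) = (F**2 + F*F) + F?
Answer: -5040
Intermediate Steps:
g(F) = F + 2*F**2 (g(F) = (F**2 + F**2) + F = 2*F**2 + F = F + 2*F**2)
(12*(-19 + (-7 + g(4))))*(-42) = (12*(-19 + (-7 + 4*(1 + 2*4))))*(-42) = (12*(-19 + (-7 + 4*(1 + 8))))*(-42) = (12*(-19 + (-7 + 4*9)))*(-42) = (12*(-19 + (-7 + 36)))*(-42) = (12*(-19 + 29))*(-42) = (12*10)*(-42) = 120*(-42) = -5040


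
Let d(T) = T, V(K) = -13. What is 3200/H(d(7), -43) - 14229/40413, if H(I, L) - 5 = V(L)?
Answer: -5393143/13471 ≈ -400.35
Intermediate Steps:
H(I, L) = -8 (H(I, L) = 5 - 13 = -8)
3200/H(d(7), -43) - 14229/40413 = 3200/(-8) - 14229/40413 = 3200*(-1/8) - 14229*1/40413 = -400 - 4743/13471 = -5393143/13471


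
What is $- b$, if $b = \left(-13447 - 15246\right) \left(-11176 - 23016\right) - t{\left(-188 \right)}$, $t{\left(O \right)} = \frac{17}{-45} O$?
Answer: $- \frac{44148194324}{45} \approx -9.8107 \cdot 10^{8}$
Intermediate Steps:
$t{\left(O \right)} = - \frac{17 O}{45}$ ($t{\left(O \right)} = 17 \left(- \frac{1}{45}\right) O = - \frac{17 O}{45}$)
$b = \frac{44148194324}{45}$ ($b = \left(-13447 - 15246\right) \left(-11176 - 23016\right) - \left(- \frac{17}{45}\right) \left(-188\right) = \left(-28693\right) \left(-34192\right) - \frac{3196}{45} = 981071056 - \frac{3196}{45} = \frac{44148194324}{45} \approx 9.8107 \cdot 10^{8}$)
$- b = \left(-1\right) \frac{44148194324}{45} = - \frac{44148194324}{45}$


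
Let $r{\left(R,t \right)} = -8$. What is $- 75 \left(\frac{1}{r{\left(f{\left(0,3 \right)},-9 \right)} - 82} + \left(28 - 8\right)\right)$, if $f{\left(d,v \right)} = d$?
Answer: $- \frac{8995}{6} \approx -1499.2$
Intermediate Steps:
$- 75 \left(\frac{1}{r{\left(f{\left(0,3 \right)},-9 \right)} - 82} + \left(28 - 8\right)\right) = - 75 \left(\frac{1}{-8 - 82} + \left(28 - 8\right)\right) = - 75 \left(\frac{1}{-90} + 20\right) = - 75 \left(- \frac{1}{90} + 20\right) = \left(-75\right) \frac{1799}{90} = - \frac{8995}{6}$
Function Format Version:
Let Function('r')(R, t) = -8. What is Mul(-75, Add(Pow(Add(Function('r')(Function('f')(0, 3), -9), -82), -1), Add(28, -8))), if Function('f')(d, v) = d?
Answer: Rational(-8995, 6) ≈ -1499.2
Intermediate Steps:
Mul(-75, Add(Pow(Add(Function('r')(Function('f')(0, 3), -9), -82), -1), Add(28, -8))) = Mul(-75, Add(Pow(Add(-8, -82), -1), Add(28, -8))) = Mul(-75, Add(Pow(-90, -1), 20)) = Mul(-75, Add(Rational(-1, 90), 20)) = Mul(-75, Rational(1799, 90)) = Rational(-8995, 6)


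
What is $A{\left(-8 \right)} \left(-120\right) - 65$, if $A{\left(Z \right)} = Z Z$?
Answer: $-7745$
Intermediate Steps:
$A{\left(Z \right)} = Z^{2}$
$A{\left(-8 \right)} \left(-120\right) - 65 = \left(-8\right)^{2} \left(-120\right) - 65 = 64 \left(-120\right) - 65 = -7680 - 65 = -7745$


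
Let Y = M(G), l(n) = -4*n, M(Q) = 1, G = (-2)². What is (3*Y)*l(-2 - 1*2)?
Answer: 48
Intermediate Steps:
G = 4
Y = 1
(3*Y)*l(-2 - 1*2) = (3*1)*(-4*(-2 - 1*2)) = 3*(-4*(-2 - 2)) = 3*(-4*(-4)) = 3*16 = 48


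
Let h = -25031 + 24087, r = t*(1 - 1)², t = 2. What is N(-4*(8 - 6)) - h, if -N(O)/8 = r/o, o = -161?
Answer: 944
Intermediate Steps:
r = 0 (r = 2*(1 - 1)² = 2*0² = 2*0 = 0)
N(O) = 0 (N(O) = -0/(-161) = -0*(-1)/161 = -8*0 = 0)
h = -944
N(-4*(8 - 6)) - h = 0 - 1*(-944) = 0 + 944 = 944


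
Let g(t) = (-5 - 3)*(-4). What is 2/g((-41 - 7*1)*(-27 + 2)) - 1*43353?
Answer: -693647/16 ≈ -43353.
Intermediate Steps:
g(t) = 32 (g(t) = -8*(-4) = 32)
2/g((-41 - 7*1)*(-27 + 2)) - 1*43353 = 2/32 - 1*43353 = (1/32)*2 - 43353 = 1/16 - 43353 = -693647/16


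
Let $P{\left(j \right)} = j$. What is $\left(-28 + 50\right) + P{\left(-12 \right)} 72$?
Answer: $-842$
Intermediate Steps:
$\left(-28 + 50\right) + P{\left(-12 \right)} 72 = \left(-28 + 50\right) - 864 = 22 - 864 = -842$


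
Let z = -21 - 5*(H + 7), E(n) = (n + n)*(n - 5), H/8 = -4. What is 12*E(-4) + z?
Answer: 968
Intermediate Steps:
H = -32 (H = 8*(-4) = -32)
E(n) = 2*n*(-5 + n) (E(n) = (2*n)*(-5 + n) = 2*n*(-5 + n))
z = 104 (z = -21 - 5*(-32 + 7) = -21 - 5*(-25) = -21 - 1*(-125) = -21 + 125 = 104)
12*E(-4) + z = 12*(2*(-4)*(-5 - 4)) + 104 = 12*(2*(-4)*(-9)) + 104 = 12*72 + 104 = 864 + 104 = 968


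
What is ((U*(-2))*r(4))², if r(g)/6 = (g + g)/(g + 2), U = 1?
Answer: 256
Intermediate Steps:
r(g) = 12*g/(2 + g) (r(g) = 6*((g + g)/(g + 2)) = 6*((2*g)/(2 + g)) = 6*(2*g/(2 + g)) = 12*g/(2 + g))
((U*(-2))*r(4))² = ((1*(-2))*(12*4/(2 + 4)))² = (-24*4/6)² = (-2*8)² = (-16)² = 256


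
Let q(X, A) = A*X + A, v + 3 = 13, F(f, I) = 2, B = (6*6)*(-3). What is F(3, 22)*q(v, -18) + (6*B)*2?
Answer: -1692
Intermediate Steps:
B = -108 (B = 36*(-3) = -108)
v = 10 (v = -3 + 13 = 10)
q(X, A) = A + A*X
F(3, 22)*q(v, -18) + (6*B)*2 = 2*(-18*(1 + 10)) + (6*(-108))*2 = 2*(-18*11) - 648*2 = 2*(-198) - 1296 = -396 - 1296 = -1692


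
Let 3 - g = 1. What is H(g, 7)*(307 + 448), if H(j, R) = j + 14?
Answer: 12080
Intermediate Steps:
g = 2 (g = 3 - 1*1 = 3 - 1 = 2)
H(j, R) = 14 + j
H(g, 7)*(307 + 448) = (14 + 2)*(307 + 448) = 16*755 = 12080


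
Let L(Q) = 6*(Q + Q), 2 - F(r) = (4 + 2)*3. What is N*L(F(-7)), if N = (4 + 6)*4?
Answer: -7680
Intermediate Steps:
N = 40 (N = 10*4 = 40)
F(r) = -16 (F(r) = 2 - (4 + 2)*3 = 2 - 6*3 = 2 - 1*18 = 2 - 18 = -16)
L(Q) = 12*Q (L(Q) = 6*(2*Q) = 12*Q)
N*L(F(-7)) = 40*(12*(-16)) = 40*(-192) = -7680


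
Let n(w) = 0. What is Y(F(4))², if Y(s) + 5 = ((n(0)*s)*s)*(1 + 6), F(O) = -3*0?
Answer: 25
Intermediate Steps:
F(O) = 0
Y(s) = -5 (Y(s) = -5 + ((0*s)*s)*(1 + 6) = -5 + (0*s)*7 = -5 + 0*7 = -5 + 0 = -5)
Y(F(4))² = (-5)² = 25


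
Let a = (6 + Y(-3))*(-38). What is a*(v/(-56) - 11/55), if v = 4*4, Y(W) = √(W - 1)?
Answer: 3876/35 + 1292*I/35 ≈ 110.74 + 36.914*I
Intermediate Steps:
Y(W) = √(-1 + W)
v = 16
a = -228 - 76*I (a = (6 + √(-1 - 3))*(-38) = (6 + √(-4))*(-38) = (6 + 2*I)*(-38) = -228 - 76*I ≈ -228.0 - 76.0*I)
a*(v/(-56) - 11/55) = (-228 - 76*I)*(16/(-56) - 11/55) = (-228 - 76*I)*(16*(-1/56) - 11*1/55) = (-228 - 76*I)*(-2/7 - ⅕) = (-228 - 76*I)*(-17/35) = 3876/35 + 1292*I/35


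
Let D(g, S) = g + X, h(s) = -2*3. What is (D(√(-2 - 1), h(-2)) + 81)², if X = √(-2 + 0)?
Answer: (81 + I*√2 + I*√3)² ≈ 6551.1 + 509.69*I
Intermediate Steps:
h(s) = -6
X = I*√2 (X = √(-2) = I*√2 ≈ 1.4142*I)
D(g, S) = g + I*√2
(D(√(-2 - 1), h(-2)) + 81)² = ((√(-2 - 1) + I*√2) + 81)² = ((√(-3) + I*√2) + 81)² = ((I*√3 + I*√2) + 81)² = ((I*√2 + I*√3) + 81)² = (81 + I*√2 + I*√3)²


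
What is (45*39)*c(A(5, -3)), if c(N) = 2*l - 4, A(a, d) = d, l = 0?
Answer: -7020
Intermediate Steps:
c(N) = -4 (c(N) = 2*0 - 4 = 0 - 4 = -4)
(45*39)*c(A(5, -3)) = (45*39)*(-4) = 1755*(-4) = -7020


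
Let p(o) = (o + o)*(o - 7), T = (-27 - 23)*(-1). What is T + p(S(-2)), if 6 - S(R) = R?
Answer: 66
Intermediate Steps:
S(R) = 6 - R
T = 50 (T = -50*(-1) = 50)
p(o) = 2*o*(-7 + o) (p(o) = (2*o)*(-7 + o) = 2*o*(-7 + o))
T + p(S(-2)) = 50 + 2*(6 - 1*(-2))*(-7 + (6 - 1*(-2))) = 50 + 2*(6 + 2)*(-7 + (6 + 2)) = 50 + 2*8*(-7 + 8) = 50 + 2*8*1 = 50 + 16 = 66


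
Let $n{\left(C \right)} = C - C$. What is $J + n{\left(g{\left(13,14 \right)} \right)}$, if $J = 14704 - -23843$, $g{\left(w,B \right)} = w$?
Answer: $38547$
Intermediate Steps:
$J = 38547$ ($J = 14704 + 23843 = 38547$)
$n{\left(C \right)} = 0$
$J + n{\left(g{\left(13,14 \right)} \right)} = 38547 + 0 = 38547$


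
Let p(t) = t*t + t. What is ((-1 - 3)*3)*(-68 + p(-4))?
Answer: 672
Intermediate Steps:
p(t) = t + t² (p(t) = t² + t = t + t²)
((-1 - 3)*3)*(-68 + p(-4)) = ((-1 - 3)*3)*(-68 - 4*(1 - 4)) = (-4*3)*(-68 - 4*(-3)) = -12*(-68 + 12) = -12*(-56) = 672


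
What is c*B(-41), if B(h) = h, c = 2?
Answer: -82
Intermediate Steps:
c*B(-41) = 2*(-41) = -82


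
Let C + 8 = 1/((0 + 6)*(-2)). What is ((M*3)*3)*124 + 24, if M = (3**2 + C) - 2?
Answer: -1185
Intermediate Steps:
C = -97/12 (C = -8 + 1/((0 + 6)*(-2)) = -8 - 1/2/6 = -8 + (1/6)*(-1/2) = -8 - 1/12 = -97/12 ≈ -8.0833)
M = -13/12 (M = (3**2 - 97/12) - 2 = (9 - 97/12) - 2 = 11/12 - 2 = -13/12 ≈ -1.0833)
((M*3)*3)*124 + 24 = (-13/12*3*3)*124 + 24 = -13/4*3*124 + 24 = -39/4*124 + 24 = -1209 + 24 = -1185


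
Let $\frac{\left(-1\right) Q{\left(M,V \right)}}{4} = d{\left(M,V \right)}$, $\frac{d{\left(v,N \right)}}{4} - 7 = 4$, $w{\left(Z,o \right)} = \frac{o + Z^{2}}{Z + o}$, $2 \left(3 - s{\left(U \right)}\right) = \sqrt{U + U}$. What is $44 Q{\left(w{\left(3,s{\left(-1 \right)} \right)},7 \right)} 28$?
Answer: $-216832$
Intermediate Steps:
$s{\left(U \right)} = 3 - \frac{\sqrt{2} \sqrt{U}}{2}$ ($s{\left(U \right)} = 3 - \frac{\sqrt{U + U}}{2} = 3 - \frac{\sqrt{2 U}}{2} = 3 - \frac{\sqrt{2} \sqrt{U}}{2}$)
$w{\left(Z,o \right)} = \frac{o + Z^{2}}{Z + o}$
$d{\left(v,N \right)} = 44$ ($d{\left(v,N \right)} = 28 + 4 \cdot 4 = 28 + 16 = 44$)
$Q{\left(M,V \right)} = -176$ ($Q{\left(M,V \right)} = \left(-4\right) 44 = -176$)
$44 Q{\left(w{\left(3,s{\left(-1 \right)} \right)},7 \right)} 28 = 44 \left(-176\right) 28 = \left(-7744\right) 28 = -216832$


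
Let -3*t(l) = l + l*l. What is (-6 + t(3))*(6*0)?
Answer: 0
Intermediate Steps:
t(l) = -l/3 - l**2/3 (t(l) = -(l + l*l)/3 = -(l + l**2)/3 = -l/3 - l**2/3)
(-6 + t(3))*(6*0) = (-6 - 1/3*3*(1 + 3))*(6*0) = (-6 - 1/3*3*4)*0 = (-6 - 4)*0 = -10*0 = 0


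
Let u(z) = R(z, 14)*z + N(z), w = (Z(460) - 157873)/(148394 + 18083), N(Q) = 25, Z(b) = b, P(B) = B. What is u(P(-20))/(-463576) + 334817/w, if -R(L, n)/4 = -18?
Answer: -25839415286439989/72972888888 ≈ -3.5410e+5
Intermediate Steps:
R(L, n) = 72 (R(L, n) = -4*(-18) = 72)
w = -157413/166477 (w = (460 - 157873)/(148394 + 18083) = -157413/166477 ≈ -0.94555)
u(z) = 25 + 72*z (u(z) = 72*z + 25 = 25 + 72*z)
u(P(-20))/(-463576) + 334817/w = (25 + 72*(-20))/(-463576) + 334817/(-157413/166477) = (25 - 1440)*(-1/463576) + 334817*(-166477/157413) = -1415*(-1/463576) - 55739329709/157413 = 1415/463576 - 55739329709/157413 = -25839415286439989/72972888888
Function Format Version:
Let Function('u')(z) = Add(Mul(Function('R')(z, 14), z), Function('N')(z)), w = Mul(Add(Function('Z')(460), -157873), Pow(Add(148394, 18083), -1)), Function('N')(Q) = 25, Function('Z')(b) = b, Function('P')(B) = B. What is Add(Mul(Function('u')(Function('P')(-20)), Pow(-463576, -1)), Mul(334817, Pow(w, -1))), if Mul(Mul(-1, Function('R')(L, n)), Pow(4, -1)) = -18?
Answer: Rational(-25839415286439989, 72972888888) ≈ -3.5410e+5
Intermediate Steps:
Function('R')(L, n) = 72 (Function('R')(L, n) = Mul(-4, -18) = 72)
w = Rational(-157413, 166477) (w = Mul(Add(460, -157873), Pow(Add(148394, 18083), -1)) = Mul(-157413, Pow(166477, -1)) = Mul(-157413, Rational(1, 166477)) = Rational(-157413, 166477) ≈ -0.94555)
Function('u')(z) = Add(25, Mul(72, z)) (Function('u')(z) = Add(Mul(72, z), 25) = Add(25, Mul(72, z)))
Add(Mul(Function('u')(Function('P')(-20)), Pow(-463576, -1)), Mul(334817, Pow(w, -1))) = Add(Mul(Add(25, Mul(72, -20)), Pow(-463576, -1)), Mul(334817, Pow(Rational(-157413, 166477), -1))) = Add(Mul(Add(25, -1440), Rational(-1, 463576)), Mul(334817, Rational(-166477, 157413))) = Add(Mul(-1415, Rational(-1, 463576)), Rational(-55739329709, 157413)) = Add(Rational(1415, 463576), Rational(-55739329709, 157413)) = Rational(-25839415286439989, 72972888888)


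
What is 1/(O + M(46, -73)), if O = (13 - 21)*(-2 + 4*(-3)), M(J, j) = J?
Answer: 1/158 ≈ 0.0063291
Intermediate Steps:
O = 112 (O = -8*(-2 - 12) = -8*(-14) = 112)
1/(O + M(46, -73)) = 1/(112 + 46) = 1/158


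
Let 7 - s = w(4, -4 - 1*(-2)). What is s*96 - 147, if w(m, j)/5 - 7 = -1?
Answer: -2355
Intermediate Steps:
w(m, j) = 30 (w(m, j) = 35 + 5*(-1) = 35 - 5 = 30)
s = -23 (s = 7 - 1*30 = 7 - 30 = -23)
s*96 - 147 = -23*96 - 147 = -2208 - 147 = -2355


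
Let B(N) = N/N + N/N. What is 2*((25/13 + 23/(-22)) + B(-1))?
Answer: 823/143 ≈ 5.7552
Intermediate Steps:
B(N) = 2 (B(N) = 1 + 1 = 2)
2*((25/13 + 23/(-22)) + B(-1)) = 2*((25/13 + 23/(-22)) + 2) = 2*((25*(1/13) + 23*(-1/22)) + 2) = 2*((25/13 - 23/22) + 2) = 2*(251/286 + 2) = 2*(823/286) = 823/143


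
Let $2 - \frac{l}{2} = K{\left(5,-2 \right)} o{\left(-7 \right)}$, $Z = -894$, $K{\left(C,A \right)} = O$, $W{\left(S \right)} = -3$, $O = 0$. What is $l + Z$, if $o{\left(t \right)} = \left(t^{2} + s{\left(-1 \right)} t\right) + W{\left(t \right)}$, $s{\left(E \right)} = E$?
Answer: $-890$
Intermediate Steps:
$K{\left(C,A \right)} = 0$
$o{\left(t \right)} = -3 + t^{2} - t$ ($o{\left(t \right)} = \left(t^{2} - t\right) - 3 = -3 + t^{2} - t$)
$l = 4$ ($l = 4 - 2 \cdot 0 \left(-3 + \left(-7\right)^{2} - -7\right) = 4 - 2 \cdot 0 \left(-3 + 49 + 7\right) = 4 - 2 \cdot 0 \cdot 53 = 4 - 0 = 4 + 0 = 4$)
$l + Z = 4 - 894 = -890$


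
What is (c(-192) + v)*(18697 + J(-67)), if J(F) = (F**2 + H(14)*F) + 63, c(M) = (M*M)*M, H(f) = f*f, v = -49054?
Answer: -72103272214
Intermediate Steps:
H(f) = f**2
c(M) = M**3 (c(M) = M**2*M = M**3)
J(F) = 63 + F**2 + 196*F (J(F) = (F**2 + 14**2*F) + 63 = (F**2 + 196*F) + 63 = 63 + F**2 + 196*F)
(c(-192) + v)*(18697 + J(-67)) = ((-192)**3 - 49054)*(18697 + (63 + (-67)**2 + 196*(-67))) = (-7077888 - 49054)*(18697 + (63 + 4489 - 13132)) = -7126942*(18697 - 8580) = -7126942*10117 = -72103272214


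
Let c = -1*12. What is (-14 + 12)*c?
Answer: 24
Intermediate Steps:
c = -12
(-14 + 12)*c = (-14 + 12)*(-12) = -2*(-12) = 24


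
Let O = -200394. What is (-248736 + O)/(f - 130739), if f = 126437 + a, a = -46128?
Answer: 14971/1681 ≈ 8.9060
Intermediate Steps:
f = 80309 (f = 126437 - 46128 = 80309)
(-248736 + O)/(f - 130739) = (-248736 - 200394)/(80309 - 130739) = -449130/(-50430) = -449130*(-1/50430) = 14971/1681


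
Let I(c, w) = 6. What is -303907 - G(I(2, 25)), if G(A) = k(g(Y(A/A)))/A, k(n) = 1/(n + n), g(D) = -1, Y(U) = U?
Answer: -3646883/12 ≈ -3.0391e+5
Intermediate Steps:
k(n) = 1/(2*n)
G(A) = -1/(2*A) (G(A) = ((1/2)/(-1))/A = ((1/2)*(-1))/A = -1/(2*A))
-303907 - G(I(2, 25)) = -303907 - (-1)/(2*6) = -303907 - 1*(-1/12) = -303907 + 1/12 = -3646883/12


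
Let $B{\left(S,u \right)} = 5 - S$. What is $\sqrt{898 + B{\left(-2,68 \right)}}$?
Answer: $\sqrt{905} \approx 30.083$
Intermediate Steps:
$\sqrt{898 + B{\left(-2,68 \right)}} = \sqrt{898 + \left(5 - -2\right)} = \sqrt{898 + \left(5 + 2\right)} = \sqrt{898 + 7} = \sqrt{905}$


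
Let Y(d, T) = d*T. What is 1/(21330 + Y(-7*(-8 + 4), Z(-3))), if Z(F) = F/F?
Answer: 1/21358 ≈ 4.6821e-5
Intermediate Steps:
Z(F) = 1
Y(d, T) = T*d
1/(21330 + Y(-7*(-8 + 4), Z(-3))) = 1/(21330 + 1*(-7*(-8 + 4))) = 1/(21330 + 1*(-7*(-4))) = 1/(21330 + 1*28) = 1/(21330 + 28) = 1/21358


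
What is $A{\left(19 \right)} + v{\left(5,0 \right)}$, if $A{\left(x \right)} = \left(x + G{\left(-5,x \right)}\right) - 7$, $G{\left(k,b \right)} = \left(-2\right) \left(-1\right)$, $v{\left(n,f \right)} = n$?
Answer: $19$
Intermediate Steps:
$G{\left(k,b \right)} = 2$
$A{\left(x \right)} = -5 + x$ ($A{\left(x \right)} = \left(x + 2\right) - 7 = \left(2 + x\right) - 7 = -5 + x$)
$A{\left(19 \right)} + v{\left(5,0 \right)} = \left(-5 + 19\right) + 5 = 14 + 5 = 19$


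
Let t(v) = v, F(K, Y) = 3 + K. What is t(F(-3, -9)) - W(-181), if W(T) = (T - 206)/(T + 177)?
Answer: -387/4 ≈ -96.750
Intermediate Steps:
W(T) = (-206 + T)/(177 + T)
t(F(-3, -9)) - W(-181) = (3 - 3) - (-206 - 181)/(177 - 181) = 0 - (-387)/(-4) = 0 - (-1)*(-387)/4 = 0 - 1*387/4 = 0 - 387/4 = -387/4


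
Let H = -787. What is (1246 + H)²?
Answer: 210681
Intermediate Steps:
(1246 + H)² = (1246 - 787)² = 459² = 210681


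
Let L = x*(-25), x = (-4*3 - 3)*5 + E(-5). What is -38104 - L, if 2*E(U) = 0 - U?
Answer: -79833/2 ≈ -39917.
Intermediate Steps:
E(U) = -U/2 (E(U) = (0 - U)/2 = (-U)/2 = -U/2)
x = -145/2 (x = (-4*3 - 3)*5 - ½*(-5) = (-12 - 3)*5 + 5/2 = -15*5 + 5/2 = -75 + 5/2 = -145/2 ≈ -72.500)
L = 3625/2 (L = -145/2*(-25) = 3625/2 ≈ 1812.5)
-38104 - L = -38104 - 1*3625/2 = -38104 - 3625/2 = -79833/2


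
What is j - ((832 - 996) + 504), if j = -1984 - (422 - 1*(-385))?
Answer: -3131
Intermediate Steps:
j = -2791 (j = -1984 - (422 + 385) = -1984 - 1*807 = -1984 - 807 = -2791)
j - ((832 - 996) + 504) = -2791 - ((832 - 996) + 504) = -2791 - (-164 + 504) = -2791 - 1*340 = -2791 - 340 = -3131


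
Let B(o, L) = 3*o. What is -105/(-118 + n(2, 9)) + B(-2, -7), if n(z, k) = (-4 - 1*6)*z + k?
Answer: -223/43 ≈ -5.1860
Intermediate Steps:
n(z, k) = k - 10*z (n(z, k) = (-4 - 6)*z + k = -10*z + k = k - 10*z)
-105/(-118 + n(2, 9)) + B(-2, -7) = -105/(-118 + (9 - 10*2)) + 3*(-2) = -105/(-118 + (9 - 20)) - 6 = -105/(-118 - 11) - 6 = -105/(-129) - 6 = -1/129*(-105) - 6 = 35/43 - 6 = -223/43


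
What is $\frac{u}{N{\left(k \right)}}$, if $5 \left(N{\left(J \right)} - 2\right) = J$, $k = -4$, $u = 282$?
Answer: $235$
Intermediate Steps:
$N{\left(J \right)} = 2 + \frac{J}{5}$
$\frac{u}{N{\left(k \right)}} = \frac{282}{2 + \frac{1}{5} \left(-4\right)} = \frac{282}{2 - \frac{4}{5}} = \frac{282}{\frac{6}{5}} = 282 \cdot \frac{5}{6} = 235$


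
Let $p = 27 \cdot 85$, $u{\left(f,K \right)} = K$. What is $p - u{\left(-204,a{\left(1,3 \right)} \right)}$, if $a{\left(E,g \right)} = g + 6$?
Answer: $2286$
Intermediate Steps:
$a{\left(E,g \right)} = 6 + g$
$p = 2295$
$p - u{\left(-204,a{\left(1,3 \right)} \right)} = 2295 - \left(6 + 3\right) = 2295 - 9 = 2286$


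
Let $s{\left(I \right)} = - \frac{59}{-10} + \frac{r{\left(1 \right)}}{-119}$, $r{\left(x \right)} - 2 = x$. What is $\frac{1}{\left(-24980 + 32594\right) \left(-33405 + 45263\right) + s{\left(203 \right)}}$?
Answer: $\frac{1190}{107441313271} \approx 1.1076 \cdot 10^{-8}$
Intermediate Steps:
$r{\left(x \right)} = 2 + x$
$s{\left(I \right)} = \frac{6991}{1190}$ ($s{\left(I \right)} = - \frac{59}{-10} + \frac{2 + 1}{-119} = \left(-59\right) \left(- \frac{1}{10}\right) + 3 \left(- \frac{1}{119}\right) = \frac{59}{10} - \frac{3}{119} = \frac{6991}{1190}$)
$\frac{1}{\left(-24980 + 32594\right) \left(-33405 + 45263\right) + s{\left(203 \right)}} = \frac{1}{\left(-24980 + 32594\right) \left(-33405 + 45263\right) + \frac{6991}{1190}} = \frac{1}{7614 \cdot 11858 + \frac{6991}{1190}} = \frac{1}{90286812 + \frac{6991}{1190}} = \frac{1}{\frac{107441313271}{1190}} = \frac{1190}{107441313271}$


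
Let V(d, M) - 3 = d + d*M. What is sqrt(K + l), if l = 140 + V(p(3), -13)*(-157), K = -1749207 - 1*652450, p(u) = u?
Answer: 4*I*sqrt(149771) ≈ 1548.0*I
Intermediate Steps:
V(d, M) = 3 + d + M*d (V(d, M) = 3 + (d + d*M) = 3 + (d + M*d) = 3 + d + M*d)
K = -2401657 (K = -1749207 - 652450 = -2401657)
l = 5321 (l = 140 + (3 + 3 - 13*3)*(-157) = 140 + (3 + 3 - 39)*(-157) = 140 - 33*(-157) = 140 + 5181 = 5321)
sqrt(K + l) = sqrt(-2401657 + 5321) = sqrt(-2396336) = 4*I*sqrt(149771)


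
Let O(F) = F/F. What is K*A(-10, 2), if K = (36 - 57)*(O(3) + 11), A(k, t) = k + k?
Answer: 5040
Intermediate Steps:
O(F) = 1
A(k, t) = 2*k
K = -252 (K = (36 - 57)*(1 + 11) = -21*12 = -252)
K*A(-10, 2) = -504*(-10) = -252*(-20) = 5040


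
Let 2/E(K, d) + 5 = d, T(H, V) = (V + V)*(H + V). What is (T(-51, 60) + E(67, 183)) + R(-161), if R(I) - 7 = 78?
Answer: 103686/89 ≈ 1165.0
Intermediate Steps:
T(H, V) = 2*V*(H + V) (T(H, V) = (2*V)*(H + V) = 2*V*(H + V))
E(K, d) = 2/(-5 + d)
R(I) = 85 (R(I) = 7 + 78 = 85)
(T(-51, 60) + E(67, 183)) + R(-161) = (2*60*(-51 + 60) + 2/(-5 + 183)) + 85 = (2*60*9 + 2/178) + 85 = (1080 + 2*(1/178)) + 85 = (1080 + 1/89) + 85 = 96121/89 + 85 = 103686/89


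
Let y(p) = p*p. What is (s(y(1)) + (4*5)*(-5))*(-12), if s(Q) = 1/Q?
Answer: 1188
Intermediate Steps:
y(p) = p²
(s(y(1)) + (4*5)*(-5))*(-12) = (1/(1²) + (4*5)*(-5))*(-12) = (1/1 + 20*(-5))*(-12) = (1 - 100)*(-12) = -99*(-12) = 1188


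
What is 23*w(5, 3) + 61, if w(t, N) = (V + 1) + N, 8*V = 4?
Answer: 329/2 ≈ 164.50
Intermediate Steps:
V = 1/2 (V = (1/8)*4 = 1/2 ≈ 0.50000)
w(t, N) = 3/2 + N (w(t, N) = (1/2 + 1) + N = 3/2 + N)
23*w(5, 3) + 61 = 23*(3/2 + 3) + 61 = 23*(9/2) + 61 = 207/2 + 61 = 329/2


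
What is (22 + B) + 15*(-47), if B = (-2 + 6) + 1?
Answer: -678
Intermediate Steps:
B = 5 (B = 4 + 1 = 5)
(22 + B) + 15*(-47) = (22 + 5) + 15*(-47) = 27 - 705 = -678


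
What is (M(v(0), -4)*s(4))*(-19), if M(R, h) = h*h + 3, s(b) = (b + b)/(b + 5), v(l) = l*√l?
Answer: -2888/9 ≈ -320.89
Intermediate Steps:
v(l) = l^(3/2)
s(b) = 2*b/(5 + b) (s(b) = (2*b)/(5 + b) = 2*b/(5 + b))
M(R, h) = 3 + h² (M(R, h) = h² + 3 = 3 + h²)
(M(v(0), -4)*s(4))*(-19) = ((3 + (-4)²)*(2*4/(5 + 4)))*(-19) = ((3 + 16)*(2*4/9))*(-19) = (19*(2*4*(⅑)))*(-19) = (19*(8/9))*(-19) = (152/9)*(-19) = -2888/9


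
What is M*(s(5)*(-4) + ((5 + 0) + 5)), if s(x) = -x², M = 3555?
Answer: 391050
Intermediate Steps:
M*(s(5)*(-4) + ((5 + 0) + 5)) = 3555*(-1*5²*(-4) + ((5 + 0) + 5)) = 3555*(-1*25*(-4) + (5 + 5)) = 3555*(-25*(-4) + 10) = 3555*(100 + 10) = 3555*110 = 391050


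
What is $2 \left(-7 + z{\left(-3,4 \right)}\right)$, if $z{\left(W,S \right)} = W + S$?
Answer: $-12$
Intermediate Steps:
$z{\left(W,S \right)} = S + W$
$2 \left(-7 + z{\left(-3,4 \right)}\right) = 2 \left(-7 + \left(4 - 3\right)\right) = 2 \left(-7 + 1\right) = 2 \left(-6\right) = -12$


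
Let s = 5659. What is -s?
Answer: -5659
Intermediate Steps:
-s = -1*5659 = -5659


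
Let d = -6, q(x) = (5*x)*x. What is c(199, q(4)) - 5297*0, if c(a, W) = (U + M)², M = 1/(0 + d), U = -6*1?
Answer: 1369/36 ≈ 38.028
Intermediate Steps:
q(x) = 5*x²
U = -6
M = -⅙ (M = 1/(0 - 6) = 1/(-6) = -⅙ ≈ -0.16667)
c(a, W) = 1369/36 (c(a, W) = (-6 - ⅙)² = (-37/6)² = 1369/36)
c(199, q(4)) - 5297*0 = 1369/36 - 5297*0 = 1369/36 + 0 = 1369/36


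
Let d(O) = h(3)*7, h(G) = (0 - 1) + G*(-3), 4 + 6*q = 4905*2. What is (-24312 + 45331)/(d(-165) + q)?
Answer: 63057/4693 ≈ 13.436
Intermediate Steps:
q = 4903/3 (q = -⅔ + (4905*2)/6 = -⅔ + (⅙)*9810 = -⅔ + 1635 = 4903/3 ≈ 1634.3)
h(G) = -1 - 3*G
d(O) = -70 (d(O) = (-1 - 3*3)*7 = (-1 - 9)*7 = -10*7 = -70)
(-24312 + 45331)/(d(-165) + q) = (-24312 + 45331)/(-70 + 4903/3) = 21019/(4693/3) = 21019*(3/4693) = 63057/4693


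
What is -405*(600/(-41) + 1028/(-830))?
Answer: 21875994/3403 ≈ 6428.4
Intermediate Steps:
-405*(600/(-41) + 1028/(-830)) = -405*(600*(-1/41) + 1028*(-1/830)) = -405*(-600/41 - 514/415) = -405*(-270074/17015) = 21875994/3403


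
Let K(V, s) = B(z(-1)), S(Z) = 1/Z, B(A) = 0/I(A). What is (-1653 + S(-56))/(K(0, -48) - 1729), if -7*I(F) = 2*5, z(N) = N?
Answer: 92569/96824 ≈ 0.95605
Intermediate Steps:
I(F) = -10/7 (I(F) = -2*5/7 = -⅐*10 = -10/7)
B(A) = 0 (B(A) = 0/(-10/7) = 0*(-7/10) = 0)
K(V, s) = 0
(-1653 + S(-56))/(K(0, -48) - 1729) = (-1653 + 1/(-56))/(0 - 1729) = (-1653 - 1/56)/(-1729) = -92569/56*(-1/1729) = 92569/96824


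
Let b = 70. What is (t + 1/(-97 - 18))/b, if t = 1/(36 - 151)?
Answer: -1/4025 ≈ -0.00024845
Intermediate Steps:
t = -1/115 (t = 1/(-115) = -1/115 ≈ -0.0086956)
(t + 1/(-97 - 18))/b = (-1/115 + 1/(-97 - 18))/70 = (-1/115 + 1/(-115))/70 = (-1/115 - 1/115)/70 = (1/70)*(-2/115) = -1/4025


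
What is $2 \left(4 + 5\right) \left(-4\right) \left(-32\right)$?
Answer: $2304$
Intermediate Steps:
$2 \left(4 + 5\right) \left(-4\right) \left(-32\right) = 2 \cdot 9 \left(-4\right) \left(-32\right) = 18 \left(-4\right) \left(-32\right) = \left(-72\right) \left(-32\right) = 2304$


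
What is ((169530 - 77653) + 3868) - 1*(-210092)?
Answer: 305837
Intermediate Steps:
((169530 - 77653) + 3868) - 1*(-210092) = (91877 + 3868) + 210092 = 95745 + 210092 = 305837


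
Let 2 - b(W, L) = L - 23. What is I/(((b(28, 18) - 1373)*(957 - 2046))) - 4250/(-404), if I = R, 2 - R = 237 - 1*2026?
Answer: 87818237/8346943 ≈ 10.521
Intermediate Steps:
b(W, L) = 25 - L (b(W, L) = 2 - (L - 23) = 2 - (-23 + L) = 2 + (23 - L) = 25 - L)
R = 1791 (R = 2 - (237 - 1*2026) = 2 - (237 - 2026) = 2 - 1*(-1789) = 2 + 1789 = 1791)
I = 1791
I/(((b(28, 18) - 1373)*(957 - 2046))) - 4250/(-404) = 1791/((((25 - 1*18) - 1373)*(957 - 2046))) - 4250/(-404) = 1791/((((25 - 18) - 1373)*(-1089))) - 4250*(-1/404) = 1791/(((7 - 1373)*(-1089))) + 2125/202 = 1791/((-1366*(-1089))) + 2125/202 = 1791/1487574 + 2125/202 = 1791*(1/1487574) + 2125/202 = 199/165286 + 2125/202 = 87818237/8346943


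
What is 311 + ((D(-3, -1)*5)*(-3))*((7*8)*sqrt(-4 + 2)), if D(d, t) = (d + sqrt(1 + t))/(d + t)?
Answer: 311 - 630*I*sqrt(2) ≈ 311.0 - 890.95*I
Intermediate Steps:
D(d, t) = (d + sqrt(1 + t))/(d + t)
311 + ((D(-3, -1)*5)*(-3))*((7*8)*sqrt(-4 + 2)) = 311 + ((((-3 + sqrt(1 - 1))/(-3 - 1))*5)*(-3))*((7*8)*sqrt(-4 + 2)) = 311 + ((((-3 + sqrt(0))/(-4))*5)*(-3))*(56*sqrt(-2)) = 311 + ((-(-3 + 0)/4*5)*(-3))*(56*(I*sqrt(2))) = 311 + ((-1/4*(-3)*5)*(-3))*(56*I*sqrt(2)) = 311 + (((3/4)*5)*(-3))*(56*I*sqrt(2)) = 311 + ((15/4)*(-3))*(56*I*sqrt(2)) = 311 - 630*I*sqrt(2)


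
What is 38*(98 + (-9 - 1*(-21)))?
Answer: 4180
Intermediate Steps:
38*(98 + (-9 - 1*(-21))) = 38*(98 + (-9 + 21)) = 38*(98 + 12) = 38*110 = 4180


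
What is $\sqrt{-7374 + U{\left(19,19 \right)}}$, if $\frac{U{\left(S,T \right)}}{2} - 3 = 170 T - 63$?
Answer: $i \sqrt{1034} \approx 32.156 i$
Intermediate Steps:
$U{\left(S,T \right)} = -120 + 340 T$ ($U{\left(S,T \right)} = 6 + 2 \left(170 T - 63\right) = 6 + 2 \left(-63 + 170 T\right) = 6 + \left(-126 + 340 T\right) = -120 + 340 T$)
$\sqrt{-7374 + U{\left(19,19 \right)}} = \sqrt{-7374 + \left(-120 + 340 \cdot 19\right)} = \sqrt{-7374 + \left(-120 + 6460\right)} = \sqrt{-7374 + 6340} = \sqrt{-1034} = i \sqrt{1034}$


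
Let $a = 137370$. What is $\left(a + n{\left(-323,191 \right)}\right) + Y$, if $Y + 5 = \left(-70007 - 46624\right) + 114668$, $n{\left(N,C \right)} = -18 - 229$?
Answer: $135155$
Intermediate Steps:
$n{\left(N,C \right)} = -247$ ($n{\left(N,C \right)} = -18 - 229 = -247$)
$Y = -1968$ ($Y = -5 + \left(\left(-70007 - 46624\right) + 114668\right) = -5 + \left(-116631 + 114668\right) = -5 - 1963 = -1968$)
$\left(a + n{\left(-323,191 \right)}\right) + Y = \left(137370 - 247\right) - 1968 = 137123 - 1968 = 135155$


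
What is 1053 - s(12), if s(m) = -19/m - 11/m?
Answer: 2111/2 ≈ 1055.5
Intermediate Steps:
s(m) = -30/m
1053 - s(12) = 1053 - (-30)/12 = 1053 - 1*(-5/2) = 1053 + 5/2 = 2111/2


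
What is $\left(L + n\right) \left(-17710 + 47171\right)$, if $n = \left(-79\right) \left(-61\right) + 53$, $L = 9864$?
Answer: $434137296$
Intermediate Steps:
$n = 4872$ ($n = 4819 + 53 = 4872$)
$\left(L + n\right) \left(-17710 + 47171\right) = \left(9864 + 4872\right) \left(-17710 + 47171\right) = 14736 \cdot 29461 = 434137296$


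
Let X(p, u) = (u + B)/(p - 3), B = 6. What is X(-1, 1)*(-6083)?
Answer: 42581/4 ≈ 10645.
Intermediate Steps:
X(p, u) = (6 + u)/(-3 + p) (X(p, u) = (u + 6)/(p - 3) = (6 + u)/(-3 + p))
X(-1, 1)*(-6083) = ((6 + 1)/(-3 - 1))*(-6083) = (7/(-4))*(-6083) = -¼*7*(-6083) = -7/4*(-6083) = 42581/4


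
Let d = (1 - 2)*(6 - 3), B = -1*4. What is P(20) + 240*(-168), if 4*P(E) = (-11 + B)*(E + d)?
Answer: -161535/4 ≈ -40384.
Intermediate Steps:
B = -4
d = -3 (d = -1*3 = -3)
P(E) = 45/4 - 15*E/4 (P(E) = ((-11 - 4)*(E - 3))/4 = (-15*(-3 + E))/4 = (45 - 15*E)/4 = 45/4 - 15*E/4)
P(20) + 240*(-168) = (45/4 - 15/4*20) + 240*(-168) = (45/4 - 75) - 40320 = -255/4 - 40320 = -161535/4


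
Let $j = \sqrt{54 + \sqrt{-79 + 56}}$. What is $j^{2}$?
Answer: $54 + i \sqrt{23} \approx 54.0 + 4.7958 i$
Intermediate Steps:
$j = \sqrt{54 + i \sqrt{23}}$ ($j = \sqrt{54 + \sqrt{-23}} = \sqrt{54 + i \sqrt{23}} \approx 7.3557 + 0.32599 i$)
$j^{2} = \left(\sqrt{54 + i \sqrt{23}}\right)^{2} = 54 + i \sqrt{23}$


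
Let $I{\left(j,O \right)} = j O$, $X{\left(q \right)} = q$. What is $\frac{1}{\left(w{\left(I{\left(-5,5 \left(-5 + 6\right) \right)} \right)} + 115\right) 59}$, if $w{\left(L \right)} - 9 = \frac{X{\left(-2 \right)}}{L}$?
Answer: $\frac{25}{183018} \approx 0.0001366$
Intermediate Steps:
$I{\left(j,O \right)} = O j$
$w{\left(L \right)} = 9 - \frac{2}{L}$
$\frac{1}{\left(w{\left(I{\left(-5,5 \left(-5 + 6\right) \right)} \right)} + 115\right) 59} = \frac{1}{\left(\left(9 - \frac{2}{5 \left(-5 + 6\right) \left(-5\right)}\right) + 115\right) 59} = \frac{1}{\left(\left(9 - \frac{2}{5 \cdot 1 \left(-5\right)}\right) + 115\right) 59} = \frac{1}{\left(\left(9 - \frac{2}{5 \left(-5\right)}\right) + 115\right) 59} = \frac{1}{\left(\left(9 - \frac{2}{-25}\right) + 115\right) 59} = \frac{1}{\left(\left(9 - - \frac{2}{25}\right) + 115\right) 59} = \frac{1}{\left(\left(9 + \frac{2}{25}\right) + 115\right) 59} = \frac{1}{\left(\frac{227}{25} + 115\right) 59} = \frac{1}{\frac{3102}{25} \cdot 59} = \frac{1}{\frac{183018}{25}} = \frac{25}{183018}$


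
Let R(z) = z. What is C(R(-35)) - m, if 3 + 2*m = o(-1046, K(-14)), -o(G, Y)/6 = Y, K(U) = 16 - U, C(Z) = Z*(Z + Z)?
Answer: 5083/2 ≈ 2541.5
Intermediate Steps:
C(Z) = 2*Z**2 (C(Z) = Z*(2*Z) = 2*Z**2)
o(G, Y) = -6*Y
m = -183/2 (m = -3/2 + (-6*(16 - 1*(-14)))/2 = -3/2 + (-6*(16 + 14))/2 = -3/2 + (-6*30)/2 = -3/2 + (1/2)*(-180) = -3/2 - 90 = -183/2 ≈ -91.500)
C(R(-35)) - m = 2*(-35)**2 - 1*(-183/2) = 2*1225 + 183/2 = 2450 + 183/2 = 5083/2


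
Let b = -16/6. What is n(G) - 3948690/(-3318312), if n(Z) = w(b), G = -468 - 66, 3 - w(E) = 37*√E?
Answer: 2317271/553052 - 74*I*√6/3 ≈ 4.19 - 60.421*I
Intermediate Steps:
b = -8/3 (b = -16*⅙ = -8/3 ≈ -2.6667)
w(E) = 3 - 37*√E
G = -534
n(Z) = 3 - 74*I*√6/3
n(G) - 3948690/(-3318312) = (3 - 74*I*√6/3) - 3948690/(-3318312) = (3 - 74*I*√6/3) - 3948690*(-1)/3318312 = (3 - 74*I*√6/3) - 1*(-658115/553052) = (3 - 74*I*√6/3) + 658115/553052 = 2317271/553052 - 74*I*√6/3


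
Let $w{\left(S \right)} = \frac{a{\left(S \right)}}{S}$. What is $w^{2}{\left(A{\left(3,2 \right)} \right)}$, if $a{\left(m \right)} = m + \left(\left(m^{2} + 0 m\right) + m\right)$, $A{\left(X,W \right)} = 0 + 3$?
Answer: $25$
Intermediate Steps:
$A{\left(X,W \right)} = 3$
$a{\left(m \right)} = m^{2} + 2 m$ ($a{\left(m \right)} = m + \left(\left(m^{2} + 0\right) + m\right) = m + \left(m^{2} + m\right) = m + \left(m + m^{2}\right) = m^{2} + 2 m$)
$w{\left(S \right)} = 2 + S$ ($w{\left(S \right)} = \frac{S \left(2 + S\right)}{S} = 2 + S$)
$w^{2}{\left(A{\left(3,2 \right)} \right)} = \left(2 + 3\right)^{2} = 5^{2} = 25$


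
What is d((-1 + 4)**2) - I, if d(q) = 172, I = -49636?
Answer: 49808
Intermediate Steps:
d((-1 + 4)**2) - I = 172 - 1*(-49636) = 172 + 49636 = 49808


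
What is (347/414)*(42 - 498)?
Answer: -26372/69 ≈ -382.20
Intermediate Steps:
(347/414)*(42 - 498) = (347*(1/414))*(-456) = (347/414)*(-456) = -26372/69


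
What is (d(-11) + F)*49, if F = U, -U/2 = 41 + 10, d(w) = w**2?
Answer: 931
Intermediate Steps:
U = -102 (U = -2*(41 + 10) = -2*51 = -102)
F = -102
(d(-11) + F)*49 = ((-11)**2 - 102)*49 = (121 - 102)*49 = 19*49 = 931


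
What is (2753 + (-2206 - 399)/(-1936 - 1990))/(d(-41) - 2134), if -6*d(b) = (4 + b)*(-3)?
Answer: -10810883/8450715 ≈ -1.2793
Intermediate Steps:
d(b) = 2 + b/2 (d(b) = -(4 + b)*(-3)/6 = -(-12 - 3*b)/6 = 2 + b/2)
(2753 + (-2206 - 399)/(-1936 - 1990))/(d(-41) - 2134) = (2753 + (-2206 - 399)/(-1936 - 1990))/((2 + (½)*(-41)) - 2134) = (2753 - 2605/(-3926))/((2 - 41/2) - 2134) = (2753 - 2605*(-1/3926))/(-37/2 - 2134) = (2753 + 2605/3926)/(-4305/2) = (10810883/3926)*(-2/4305) = -10810883/8450715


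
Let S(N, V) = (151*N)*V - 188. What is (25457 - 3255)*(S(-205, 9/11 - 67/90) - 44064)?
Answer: -102282826739/99 ≈ -1.0332e+9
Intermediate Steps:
S(N, V) = -188 + 151*N*V (S(N, V) = 151*N*V - 188 = -188 + 151*N*V)
(25457 - 3255)*(S(-205, 9/11 - 67/90) - 44064) = (25457 - 3255)*((-188 + 151*(-205)*(9/11 - 67/90)) - 44064) = 22202*((-188 + 151*(-205)*(9*(1/11) - 67*1/90)) - 44064) = 22202*((-188 + 151*(-205)*(9/11 - 67/90)) - 44064) = 22202*((-188 + 151*(-205)*(73/990)) - 44064) = 22202*((-188 - 451943/198) - 44064) = 22202*(-489167/198 - 44064) = 22202*(-9213839/198) = -102282826739/99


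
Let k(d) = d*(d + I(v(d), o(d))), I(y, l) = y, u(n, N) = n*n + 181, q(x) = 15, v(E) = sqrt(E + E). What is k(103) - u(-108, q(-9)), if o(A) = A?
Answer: -1236 + 103*sqrt(206) ≈ 242.33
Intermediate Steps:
v(E) = sqrt(2)*sqrt(E) (v(E) = sqrt(2*E) = sqrt(2)*sqrt(E))
u(n, N) = 181 + n**2 (u(n, N) = n**2 + 181 = 181 + n**2)
k(d) = d*(d + sqrt(2)*sqrt(d))
k(103) - u(-108, q(-9)) = 103*(103 + sqrt(2)*sqrt(103)) - (181 + (-108)**2) = 103*(103 + sqrt(206)) - (181 + 11664) = (10609 + 103*sqrt(206)) - 1*11845 = (10609 + 103*sqrt(206)) - 11845 = -1236 + 103*sqrt(206)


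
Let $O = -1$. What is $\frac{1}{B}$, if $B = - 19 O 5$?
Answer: $\frac{1}{95} \approx 0.010526$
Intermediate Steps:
$B = 95$ ($B = \left(-19\right) \left(-1\right) 5 = 19 \cdot 5 = 95$)
$\frac{1}{B} = \frac{1}{95}$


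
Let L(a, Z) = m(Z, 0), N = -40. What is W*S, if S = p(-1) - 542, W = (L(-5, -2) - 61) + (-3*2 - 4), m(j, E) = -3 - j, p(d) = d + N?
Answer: 41976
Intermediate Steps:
p(d) = -40 + d (p(d) = d - 40 = -40 + d)
L(a, Z) = -3 - Z
W = -72 (W = ((-3 - 1*(-2)) - 61) + (-3*2 - 4) = ((-3 + 2) - 61) + (-6 - 4) = (-1 - 61) - 10 = -62 - 10 = -72)
S = -583 (S = (-40 - 1) - 542 = -41 - 542 = -583)
W*S = -72*(-583) = 41976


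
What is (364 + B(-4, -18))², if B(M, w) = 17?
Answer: 145161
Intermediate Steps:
(364 + B(-4, -18))² = (364 + 17)² = 381² = 145161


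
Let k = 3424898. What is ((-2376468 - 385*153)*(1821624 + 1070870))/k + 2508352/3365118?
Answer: -5926224540248283205/2881296476991 ≈ -2.0568e+6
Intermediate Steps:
((-2376468 - 385*153)*(1821624 + 1070870))/k + 2508352/3365118 = ((-2376468 - 385*153)*(1821624 + 1070870))/3424898 + 2508352/3365118 = ((-2376468 - 58905)*2892494)*(1/3424898) + 2508352*(1/3365118) = -2435373*2892494*(1/3424898) + 1254176/1682559 = -7044301790262*1/3424898 + 1254176/1682559 = -3522150895131/1712449 + 1254176/1682559 = -5926224540248283205/2881296476991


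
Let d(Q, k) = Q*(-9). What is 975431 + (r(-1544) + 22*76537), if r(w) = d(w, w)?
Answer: 2673141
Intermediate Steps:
d(Q, k) = -9*Q
r(w) = -9*w
975431 + (r(-1544) + 22*76537) = 975431 + (-9*(-1544) + 22*76537) = 975431 + (13896 + 1683814) = 975431 + 1697710 = 2673141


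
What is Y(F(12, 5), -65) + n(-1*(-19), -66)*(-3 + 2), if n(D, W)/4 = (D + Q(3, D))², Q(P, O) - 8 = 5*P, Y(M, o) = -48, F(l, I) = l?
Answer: -7104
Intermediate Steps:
Q(P, O) = 8 + 5*P
n(D, W) = 4*(23 + D)² (n(D, W) = 4*(D + (8 + 5*3))² = 4*(D + (8 + 15))² = 4*(D + 23)² = 4*(23 + D)²)
Y(F(12, 5), -65) + n(-1*(-19), -66)*(-3 + 2) = -48 + (4*(23 - 1*(-19))²)*(-3 + 2) = -48 + (4*(23 + 19)²)*(-1) = -48 + (4*42²)*(-1) = -48 + (4*1764)*(-1) = -48 + 7056*(-1) = -48 - 7056 = -7104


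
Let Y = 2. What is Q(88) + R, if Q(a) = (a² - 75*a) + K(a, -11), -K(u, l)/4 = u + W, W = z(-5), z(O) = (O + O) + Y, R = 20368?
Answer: 21192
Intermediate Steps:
z(O) = 2 + 2*O (z(O) = (O + O) + 2 = 2*O + 2 = 2 + 2*O)
W = -8 (W = 2 + 2*(-5) = 2 - 10 = -8)
K(u, l) = 32 - 4*u (K(u, l) = -4*(u - 8) = -4*(-8 + u) = 32 - 4*u)
Q(a) = 32 + a² - 79*a (Q(a) = (a² - 75*a) + (32 - 4*a) = 32 + a² - 79*a)
Q(88) + R = (32 + 88² - 79*88) + 20368 = (32 + 7744 - 6952) + 20368 = 824 + 20368 = 21192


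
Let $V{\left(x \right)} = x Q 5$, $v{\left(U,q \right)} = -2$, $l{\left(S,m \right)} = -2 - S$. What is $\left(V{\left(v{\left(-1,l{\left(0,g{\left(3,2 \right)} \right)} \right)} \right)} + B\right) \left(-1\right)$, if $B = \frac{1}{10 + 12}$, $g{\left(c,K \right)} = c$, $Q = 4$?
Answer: $\frac{879}{22} \approx 39.955$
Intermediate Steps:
$B = \frac{1}{22} \approx 0.045455$
$V{\left(x \right)} = 20 x$ ($V{\left(x \right)} = x 4 \cdot 5 = 4 x 5 = 20 x$)
$\left(V{\left(v{\left(-1,l{\left(0,g{\left(3,2 \right)} \right)} \right)} \right)} + B\right) \left(-1\right) = \left(20 \left(-2\right) + \frac{1}{22}\right) \left(-1\right) = \left(-40 + \frac{1}{22}\right) \left(-1\right) = \left(- \frac{879}{22}\right) \left(-1\right) = \frac{879}{22}$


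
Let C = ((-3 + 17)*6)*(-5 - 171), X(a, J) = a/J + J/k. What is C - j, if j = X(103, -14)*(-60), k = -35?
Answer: -106410/7 ≈ -15201.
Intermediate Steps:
X(a, J) = -J/35 + a/J (X(a, J) = a/J + J/(-35) = a/J + J*(-1/35) = a/J - J/35 = -J/35 + a/J)
j = 2922/7 (j = (-1/35*(-14) + 103/(-14))*(-60) = (⅖ + 103*(-1/14))*(-60) = (⅖ - 103/14)*(-60) = -487/70*(-60) = 2922/7 ≈ 417.43)
C = -14784 (C = (14*6)*(-176) = 84*(-176) = -14784)
C - j = -14784 - 1*2922/7 = -14784 - 2922/7 = -106410/7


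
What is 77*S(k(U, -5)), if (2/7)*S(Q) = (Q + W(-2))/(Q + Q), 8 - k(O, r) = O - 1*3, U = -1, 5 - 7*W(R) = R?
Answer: 7007/48 ≈ 145.98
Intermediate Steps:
W(R) = 5/7 - R/7
k(O, r) = 11 - O (k(O, r) = 8 - (O - 1*3) = 8 - (O - 3) = 8 - (-3 + O) = 8 + (3 - O) = 11 - O)
S(Q) = 7*(1 + Q)/(4*Q) (S(Q) = 7*((Q + (5/7 - 1/7*(-2)))/(Q + Q))/2 = 7*((Q + (5/7 + 2/7))/((2*Q)))/2 = 7*((Q + 1)*(1/(2*Q)))/2 = 7*((1 + Q)*(1/(2*Q)))/2 = 7*((1 + Q)/(2*Q))/2 = 7*(1 + Q)/(4*Q))
77*S(k(U, -5)) = 77*(7*(1 + (11 - 1*(-1)))/(4*(11 - 1*(-1)))) = 77*(7*(1 + (11 + 1))/(4*(11 + 1))) = 77*((7/4)*(1 + 12)/12) = 77*((7/4)*(1/12)*13) = 77*(91/48) = 7007/48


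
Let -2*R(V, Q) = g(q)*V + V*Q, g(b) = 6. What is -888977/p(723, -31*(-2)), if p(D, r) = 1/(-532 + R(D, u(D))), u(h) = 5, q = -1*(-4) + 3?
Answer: 8015905609/2 ≈ 4.0080e+9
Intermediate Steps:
q = 7 (q = 4 + 3 = 7)
R(V, Q) = -3*V - Q*V/2 (R(V, Q) = -(6*V + V*Q)/2 = -(6*V + Q*V)/2 = -3*V - Q*V/2)
p(D, r) = 1/(-532 - 11*D/2) (p(D, r) = 1/(-532 - D*(6 + 5)/2) = 1/(-532 - ½*D*11) = 1/(-532 - 11*D/2))
-888977/p(723, -31*(-2)) = -888977/((-2/(1064 + 11*723))) = -888977/((-2/(1064 + 7953))) = -888977/((-2/9017)) = -888977/((-2*1/9017)) = -888977/(-2/9017) = -888977*(-9017/2) = 8015905609/2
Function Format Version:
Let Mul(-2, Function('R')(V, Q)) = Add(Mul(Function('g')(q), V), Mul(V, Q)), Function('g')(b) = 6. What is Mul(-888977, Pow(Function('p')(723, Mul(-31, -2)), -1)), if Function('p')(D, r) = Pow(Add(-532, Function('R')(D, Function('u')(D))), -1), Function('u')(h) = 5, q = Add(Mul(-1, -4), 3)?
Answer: Rational(8015905609, 2) ≈ 4.0080e+9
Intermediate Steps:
q = 7 (q = Add(4, 3) = 7)
Function('R')(V, Q) = Add(Mul(-3, V), Mul(Rational(-1, 2), Q, V)) (Function('R')(V, Q) = Mul(Rational(-1, 2), Add(Mul(6, V), Mul(V, Q))) = Mul(Rational(-1, 2), Add(Mul(6, V), Mul(Q, V))) = Add(Mul(-3, V), Mul(Rational(-1, 2), Q, V)))
Function('p')(D, r) = Pow(Add(-532, Mul(Rational(-11, 2), D)), -1) (Function('p')(D, r) = Pow(Add(-532, Mul(Rational(-1, 2), D, Add(6, 5))), -1) = Pow(Add(-532, Mul(Rational(-1, 2), D, 11)), -1) = Pow(Add(-532, Mul(Rational(-11, 2), D)), -1))
Mul(-888977, Pow(Function('p')(723, Mul(-31, -2)), -1)) = Mul(-888977, Pow(Mul(-2, Pow(Add(1064, Mul(11, 723)), -1)), -1)) = Mul(-888977, Pow(Mul(-2, Pow(Add(1064, 7953), -1)), -1)) = Mul(-888977, Pow(Mul(-2, Pow(9017, -1)), -1)) = Mul(-888977, Pow(Mul(-2, Rational(1, 9017)), -1)) = Mul(-888977, Pow(Rational(-2, 9017), -1)) = Mul(-888977, Rational(-9017, 2)) = Rational(8015905609, 2)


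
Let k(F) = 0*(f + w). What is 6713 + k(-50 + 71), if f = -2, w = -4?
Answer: 6713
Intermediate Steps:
k(F) = 0 (k(F) = 0*(-2 - 4) = 0*(-6) = 0)
6713 + k(-50 + 71) = 6713 + 0 = 6713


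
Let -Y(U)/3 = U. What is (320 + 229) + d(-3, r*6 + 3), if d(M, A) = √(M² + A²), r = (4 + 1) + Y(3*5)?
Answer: 549 + 3*√6242 ≈ 786.02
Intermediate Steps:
Y(U) = -3*U
r = -40 (r = (4 + 1) - 9*5 = 5 - 3*15 = 5 - 45 = -40)
d(M, A) = √(A² + M²)
(320 + 229) + d(-3, r*6 + 3) = (320 + 229) + √((-40*6 + 3)² + (-3)²) = 549 + √((-240 + 3)² + 9) = 549 + √((-237)² + 9) = 549 + √(56169 + 9) = 549 + √56178 = 549 + 3*√6242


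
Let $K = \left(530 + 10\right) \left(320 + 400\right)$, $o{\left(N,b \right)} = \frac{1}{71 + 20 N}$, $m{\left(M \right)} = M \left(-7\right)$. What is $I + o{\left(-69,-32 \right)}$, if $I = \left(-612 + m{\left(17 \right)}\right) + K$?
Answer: $\frac{507982320}{1309} \approx 3.8807 \cdot 10^{5}$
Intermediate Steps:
$m{\left(M \right)} = - 7 M$
$K = 388800$ ($K = 540 \cdot 720 = 388800$)
$I = 388069$ ($I = \left(-612 - 119\right) + 388800 = -731 + 388800 = 388069$)
$I + o{\left(-69,-32 \right)} = 388069 + \frac{1}{71 + 20 \left(-69\right)} = 388069 + \frac{1}{71 - 1380} = 388069 + \frac{1}{-1309} = 388069 - \frac{1}{1309} = \frac{507982320}{1309}$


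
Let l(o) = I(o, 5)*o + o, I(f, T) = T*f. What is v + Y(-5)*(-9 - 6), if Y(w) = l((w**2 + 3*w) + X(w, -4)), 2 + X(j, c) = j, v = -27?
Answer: -747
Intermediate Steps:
X(j, c) = -2 + j
l(o) = o + 5*o**2 (l(o) = (5*o)*o + o = 5*o**2 + o = o + 5*o**2)
Y(w) = (-9 + 5*w**2 + 20*w)*(-2 + w**2 + 4*w) (Y(w) = ((w**2 + 3*w) + (-2 + w))*(1 + 5*((w**2 + 3*w) + (-2 + w))) = (-2 + w**2 + 4*w)*(1 + 5*(-2 + w**2 + 4*w)) = (-2 + w**2 + 4*w)*(1 + (-10 + 5*w**2 + 20*w)) = (-2 + w**2 + 4*w)*(-9 + 5*w**2 + 20*w) = (-9 + 5*w**2 + 20*w)*(-2 + w**2 + 4*w))
v + Y(-5)*(-9 - 6) = -27 + ((-9 + 5*(-5)**2 + 20*(-5))*(-2 + (-5)**2 + 4*(-5)))*(-9 - 6) = -27 + ((-9 + 5*25 - 100)*(-2 + 25 - 20))*(-15) = -27 + ((-9 + 125 - 100)*3)*(-15) = -27 + (16*3)*(-15) = -27 + 48*(-15) = -27 - 720 = -747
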